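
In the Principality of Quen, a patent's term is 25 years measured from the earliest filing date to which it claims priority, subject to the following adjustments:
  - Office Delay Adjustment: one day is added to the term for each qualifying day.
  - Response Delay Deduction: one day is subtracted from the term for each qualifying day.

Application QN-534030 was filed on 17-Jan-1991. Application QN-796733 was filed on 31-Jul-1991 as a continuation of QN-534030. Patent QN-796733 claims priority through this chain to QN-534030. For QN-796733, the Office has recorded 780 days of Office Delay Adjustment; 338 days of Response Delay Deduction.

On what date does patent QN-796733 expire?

April 3, 2017

Earliest priority filing: 17 January 1991.
Base term: 17 January 1991 + 25 years → 17 January 2016.
Office Delay Adjustment: +780 days → 7 March 2018.
Response Delay Deduction: −338 days → 3 April 2017.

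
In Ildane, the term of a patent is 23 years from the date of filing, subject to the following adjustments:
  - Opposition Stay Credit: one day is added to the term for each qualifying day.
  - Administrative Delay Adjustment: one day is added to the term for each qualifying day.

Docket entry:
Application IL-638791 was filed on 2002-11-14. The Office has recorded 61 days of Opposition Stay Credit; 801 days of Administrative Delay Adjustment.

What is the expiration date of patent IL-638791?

Base term: filing date + 23 years → 14 November 2025.
Opposition Stay Credit: +61 days → 14 January 2026.
Administrative Delay Adjustment: +801 days → 25 March 2028.

March 25, 2028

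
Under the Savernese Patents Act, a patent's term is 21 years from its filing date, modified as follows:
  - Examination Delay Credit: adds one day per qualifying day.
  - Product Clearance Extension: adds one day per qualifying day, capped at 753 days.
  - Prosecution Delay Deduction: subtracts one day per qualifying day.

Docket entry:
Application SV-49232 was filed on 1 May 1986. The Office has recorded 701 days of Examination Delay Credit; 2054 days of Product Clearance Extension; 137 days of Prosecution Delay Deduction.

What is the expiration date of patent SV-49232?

December 8, 2010

Base term: filing date + 21 years → 1 May 2007.
Examination Delay Credit: +701 days → 1 April 2009.
Product Clearance Extension: 2054 days claimed exceeds the 753-day cap, so +753 days → 24 April 2011.
Prosecution Delay Deduction: −137 days → 8 December 2010.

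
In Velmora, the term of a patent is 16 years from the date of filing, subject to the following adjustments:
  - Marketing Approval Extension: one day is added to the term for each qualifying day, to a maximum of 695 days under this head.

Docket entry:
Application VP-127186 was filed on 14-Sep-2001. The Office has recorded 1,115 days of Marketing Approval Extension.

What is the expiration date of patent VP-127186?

August 10, 2019

Base term: filing date + 16 years → 14 September 2017.
Marketing Approval Extension: 1115 days claimed exceeds the 695-day cap, so +695 days → 10 August 2019.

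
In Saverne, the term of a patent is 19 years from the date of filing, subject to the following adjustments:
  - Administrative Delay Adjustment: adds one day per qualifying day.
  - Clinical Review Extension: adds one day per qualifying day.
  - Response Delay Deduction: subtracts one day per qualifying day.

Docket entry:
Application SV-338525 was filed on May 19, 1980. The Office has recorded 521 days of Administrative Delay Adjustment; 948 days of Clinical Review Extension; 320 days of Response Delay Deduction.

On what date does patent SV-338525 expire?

2002-07-11

Base term: filing date + 19 years → 19 May 1999.
Administrative Delay Adjustment: +521 days → 21 October 2000.
Clinical Review Extension: +948 days → 27 May 2003.
Response Delay Deduction: −320 days → 11 July 2002.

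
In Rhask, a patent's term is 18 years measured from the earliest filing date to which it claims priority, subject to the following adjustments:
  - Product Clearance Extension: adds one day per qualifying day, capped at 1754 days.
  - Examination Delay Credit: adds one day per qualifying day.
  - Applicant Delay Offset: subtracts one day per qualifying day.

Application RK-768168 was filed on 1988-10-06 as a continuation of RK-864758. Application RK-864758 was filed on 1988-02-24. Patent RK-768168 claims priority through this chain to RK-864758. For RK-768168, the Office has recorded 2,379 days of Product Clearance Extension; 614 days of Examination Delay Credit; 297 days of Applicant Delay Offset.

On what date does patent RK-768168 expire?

Earliest priority filing: 24 February 1988.
Base term: 24 February 1988 + 18 years → 24 February 2006.
Product Clearance Extension: 2379 days claimed exceeds the 1754-day cap, so +1754 days → 14 December 2010.
Examination Delay Credit: +614 days → 19 August 2012.
Applicant Delay Offset: −297 days → 27 October 2011.

2011-10-27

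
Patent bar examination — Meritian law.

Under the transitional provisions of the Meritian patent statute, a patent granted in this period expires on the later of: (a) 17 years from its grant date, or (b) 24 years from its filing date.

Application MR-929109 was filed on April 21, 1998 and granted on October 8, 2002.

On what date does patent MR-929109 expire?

(a) grant + 17 years → 8 October 2019.
(b) filing + 24 years → 21 April 2022.
Later of the two: 21 April 2022.

April 21, 2022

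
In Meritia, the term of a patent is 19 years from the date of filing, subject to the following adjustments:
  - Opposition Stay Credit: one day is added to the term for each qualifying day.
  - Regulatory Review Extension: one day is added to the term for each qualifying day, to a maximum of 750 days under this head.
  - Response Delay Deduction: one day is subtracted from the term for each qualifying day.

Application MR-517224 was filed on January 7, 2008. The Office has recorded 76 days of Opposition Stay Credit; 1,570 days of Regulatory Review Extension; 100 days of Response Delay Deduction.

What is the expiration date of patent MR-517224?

January 2, 2029

Base term: filing date + 19 years → 7 January 2027.
Opposition Stay Credit: +76 days → 24 March 2027.
Regulatory Review Extension: 1570 days claimed exceeds the 750-day cap, so +750 days → 12 April 2029.
Response Delay Deduction: −100 days → 2 January 2029.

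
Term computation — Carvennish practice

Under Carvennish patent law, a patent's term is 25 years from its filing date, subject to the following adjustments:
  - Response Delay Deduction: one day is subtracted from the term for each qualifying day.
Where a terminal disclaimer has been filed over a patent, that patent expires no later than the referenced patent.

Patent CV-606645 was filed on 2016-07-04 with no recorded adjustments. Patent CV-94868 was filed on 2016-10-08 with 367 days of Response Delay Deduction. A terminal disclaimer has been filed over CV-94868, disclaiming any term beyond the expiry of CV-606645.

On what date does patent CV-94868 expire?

2040-10-06

Natural term of CV-94868:
  Base: filing + 25 years → 8 October 2041.
  Response Delay Deduction: −367 days → 6 October 2040.
Expiry of referenced patent CV-606645:
  Base: filing + 25 years → 4 July 2041.
Terminal disclaimer: CV-94868 expires on the earlier of 6 October 2040 and 4 July 2041.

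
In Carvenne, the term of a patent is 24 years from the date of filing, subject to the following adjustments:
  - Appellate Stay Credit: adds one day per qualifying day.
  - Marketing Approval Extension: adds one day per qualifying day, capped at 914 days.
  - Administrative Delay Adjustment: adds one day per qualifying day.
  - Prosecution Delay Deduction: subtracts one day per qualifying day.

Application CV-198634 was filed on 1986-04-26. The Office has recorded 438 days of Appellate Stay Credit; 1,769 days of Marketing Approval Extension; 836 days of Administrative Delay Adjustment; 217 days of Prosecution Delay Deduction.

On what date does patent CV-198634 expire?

Base term: filing date + 24 years → 26 April 2010.
Appellate Stay Credit: +438 days → 8 July 2011.
Marketing Approval Extension: 1769 days claimed exceeds the 914-day cap, so +914 days → 7 January 2014.
Administrative Delay Adjustment: +836 days → 22 April 2016.
Prosecution Delay Deduction: −217 days → 18 September 2015.

2015-09-18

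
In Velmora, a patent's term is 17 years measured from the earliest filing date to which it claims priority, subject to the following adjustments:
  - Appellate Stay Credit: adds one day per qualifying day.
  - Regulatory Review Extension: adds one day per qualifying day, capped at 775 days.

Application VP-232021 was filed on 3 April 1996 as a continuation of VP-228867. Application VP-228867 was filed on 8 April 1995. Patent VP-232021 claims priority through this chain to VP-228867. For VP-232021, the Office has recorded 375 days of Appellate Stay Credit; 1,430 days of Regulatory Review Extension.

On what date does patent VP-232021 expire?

Earliest priority filing: 8 April 1995.
Base term: 8 April 1995 + 17 years → 8 April 2012.
Appellate Stay Credit: +375 days → 18 April 2013.
Regulatory Review Extension: 1430 days claimed exceeds the 775-day cap, so +775 days → 2 June 2015.

2015-06-02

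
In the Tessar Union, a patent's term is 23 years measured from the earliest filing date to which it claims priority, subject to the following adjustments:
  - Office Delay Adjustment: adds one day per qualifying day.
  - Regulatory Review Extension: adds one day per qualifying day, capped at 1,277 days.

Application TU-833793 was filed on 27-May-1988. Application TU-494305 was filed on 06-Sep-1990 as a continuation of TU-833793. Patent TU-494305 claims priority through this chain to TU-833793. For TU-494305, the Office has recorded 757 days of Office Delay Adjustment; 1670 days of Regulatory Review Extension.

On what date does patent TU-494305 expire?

December 20, 2016

Earliest priority filing: 27 May 1988.
Base term: 27 May 1988 + 23 years → 27 May 2011.
Office Delay Adjustment: +757 days → 22 June 2013.
Regulatory Review Extension: 1670 days claimed exceeds the 1277-day cap, so +1277 days → 20 December 2016.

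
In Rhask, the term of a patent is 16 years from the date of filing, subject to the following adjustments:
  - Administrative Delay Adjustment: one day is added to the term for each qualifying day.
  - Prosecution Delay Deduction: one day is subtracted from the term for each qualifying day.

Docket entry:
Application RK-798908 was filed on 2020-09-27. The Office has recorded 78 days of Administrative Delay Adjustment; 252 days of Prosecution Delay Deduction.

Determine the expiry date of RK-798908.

Base term: filing date + 16 years → 27 September 2036.
Administrative Delay Adjustment: +78 days → 14 December 2036.
Prosecution Delay Deduction: −252 days → 6 April 2036.

2036-04-06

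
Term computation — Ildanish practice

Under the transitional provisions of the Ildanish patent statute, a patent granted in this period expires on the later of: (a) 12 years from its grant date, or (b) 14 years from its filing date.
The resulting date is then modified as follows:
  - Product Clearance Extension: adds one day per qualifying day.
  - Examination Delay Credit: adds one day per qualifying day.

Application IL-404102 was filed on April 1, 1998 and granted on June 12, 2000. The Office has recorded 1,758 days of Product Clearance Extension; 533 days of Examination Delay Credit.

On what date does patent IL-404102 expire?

2018-09-20

(a) grant + 12 years → 12 June 2012.
(b) filing + 14 years → 1 April 2012.
Later of the two: 12 June 2012.
Product Clearance Extension: +1758 days → 5 April 2017.
Examination Delay Credit: +533 days → 20 September 2018.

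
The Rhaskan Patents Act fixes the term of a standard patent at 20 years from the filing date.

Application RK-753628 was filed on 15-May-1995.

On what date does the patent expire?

May 15, 2015

Filing date + 20 years → 15 May 2015.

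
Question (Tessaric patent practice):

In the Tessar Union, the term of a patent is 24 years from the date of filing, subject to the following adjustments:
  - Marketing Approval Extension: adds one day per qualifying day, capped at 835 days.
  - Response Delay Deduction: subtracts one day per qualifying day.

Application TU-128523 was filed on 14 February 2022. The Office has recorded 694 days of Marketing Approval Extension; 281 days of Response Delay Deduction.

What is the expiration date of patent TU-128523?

Base term: filing date + 24 years → 14 February 2046.
Marketing Approval Extension: 694 days (within the 835-day cap) → +694 days → 9 January 2048.
Response Delay Deduction: −281 days → 3 April 2047.

2047-04-03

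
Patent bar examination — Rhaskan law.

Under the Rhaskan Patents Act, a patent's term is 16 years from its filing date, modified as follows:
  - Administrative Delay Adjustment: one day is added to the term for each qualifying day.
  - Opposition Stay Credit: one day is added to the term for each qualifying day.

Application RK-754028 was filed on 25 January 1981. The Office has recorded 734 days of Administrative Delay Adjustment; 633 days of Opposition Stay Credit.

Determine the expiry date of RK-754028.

October 23, 2000

Base term: filing date + 16 years → 25 January 1997.
Administrative Delay Adjustment: +734 days → 29 January 1999.
Opposition Stay Credit: +633 days → 23 October 2000.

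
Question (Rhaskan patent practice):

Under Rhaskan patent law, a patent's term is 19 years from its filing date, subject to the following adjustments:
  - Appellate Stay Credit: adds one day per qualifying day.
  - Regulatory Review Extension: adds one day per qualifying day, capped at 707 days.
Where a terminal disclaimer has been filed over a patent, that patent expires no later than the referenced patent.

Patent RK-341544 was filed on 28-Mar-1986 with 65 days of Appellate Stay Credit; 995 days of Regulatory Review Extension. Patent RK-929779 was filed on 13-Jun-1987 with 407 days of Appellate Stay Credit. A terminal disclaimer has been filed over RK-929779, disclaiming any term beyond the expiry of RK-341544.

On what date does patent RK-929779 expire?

2007-05-09

Natural term of RK-929779:
  Base: filing + 19 years → 13 June 2006.
  Appellate Stay Credit: +407 days → 25 July 2007.
Expiry of referenced patent RK-341544:
  Base: filing + 19 years → 28 March 2005.
  Appellate Stay Credit: +65 days → 1 June 2005.
  Regulatory Review Extension: 995 days claimed exceeds the 707-day cap, so +707 days → 9 May 2007.
Terminal disclaimer: RK-929779 expires on the earlier of 25 July 2007 and 9 May 2007.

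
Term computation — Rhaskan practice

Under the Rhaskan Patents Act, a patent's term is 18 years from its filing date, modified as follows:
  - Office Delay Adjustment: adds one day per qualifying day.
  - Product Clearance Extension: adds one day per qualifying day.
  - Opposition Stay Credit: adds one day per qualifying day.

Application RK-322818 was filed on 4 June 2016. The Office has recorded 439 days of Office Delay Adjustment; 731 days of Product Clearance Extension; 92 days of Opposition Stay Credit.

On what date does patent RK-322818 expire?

2037-11-17

Base term: filing date + 18 years → 4 June 2034.
Office Delay Adjustment: +439 days → 17 August 2035.
Product Clearance Extension: +731 days → 17 August 2037.
Opposition Stay Credit: +92 days → 17 November 2037.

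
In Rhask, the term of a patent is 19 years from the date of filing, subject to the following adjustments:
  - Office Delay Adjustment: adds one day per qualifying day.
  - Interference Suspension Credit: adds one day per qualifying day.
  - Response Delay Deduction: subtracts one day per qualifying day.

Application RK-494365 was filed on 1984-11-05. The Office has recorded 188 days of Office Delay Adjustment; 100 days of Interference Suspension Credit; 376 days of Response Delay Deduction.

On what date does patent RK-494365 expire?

2003-08-09

Base term: filing date + 19 years → 5 November 2003.
Office Delay Adjustment: +188 days → 11 May 2004.
Interference Suspension Credit: +100 days → 19 August 2004.
Response Delay Deduction: −376 days → 9 August 2003.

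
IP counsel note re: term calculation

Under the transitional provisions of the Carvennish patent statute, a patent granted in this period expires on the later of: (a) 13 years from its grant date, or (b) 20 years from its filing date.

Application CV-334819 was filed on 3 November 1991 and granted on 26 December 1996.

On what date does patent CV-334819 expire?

(a) grant + 13 years → 26 December 2009.
(b) filing + 20 years → 3 November 2011.
Later of the two: 3 November 2011.

November 3, 2011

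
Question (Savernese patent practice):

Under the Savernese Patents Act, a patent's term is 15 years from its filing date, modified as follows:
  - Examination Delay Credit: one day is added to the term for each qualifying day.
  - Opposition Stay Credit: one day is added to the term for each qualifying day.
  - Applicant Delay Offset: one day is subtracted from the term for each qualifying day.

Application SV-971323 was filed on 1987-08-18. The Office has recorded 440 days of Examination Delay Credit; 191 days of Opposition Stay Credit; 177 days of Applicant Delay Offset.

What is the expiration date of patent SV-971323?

2003-11-15

Base term: filing date + 15 years → 18 August 2002.
Examination Delay Credit: +440 days → 1 November 2003.
Opposition Stay Credit: +191 days → 10 May 2004.
Applicant Delay Offset: −177 days → 15 November 2003.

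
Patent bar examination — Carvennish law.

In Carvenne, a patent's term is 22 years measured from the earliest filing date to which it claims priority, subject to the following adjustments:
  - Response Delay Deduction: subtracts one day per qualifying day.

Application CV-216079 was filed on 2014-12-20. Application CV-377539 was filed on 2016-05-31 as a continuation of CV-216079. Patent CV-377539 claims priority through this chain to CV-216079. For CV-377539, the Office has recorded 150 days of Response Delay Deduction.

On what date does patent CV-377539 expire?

Earliest priority filing: 20 December 2014.
Base term: 20 December 2014 + 22 years → 20 December 2036.
Response Delay Deduction: −150 days → 23 July 2036.

July 23, 2036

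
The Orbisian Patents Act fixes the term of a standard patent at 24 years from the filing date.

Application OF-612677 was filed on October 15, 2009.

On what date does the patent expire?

Filing date + 24 years → 15 October 2033.

October 15, 2033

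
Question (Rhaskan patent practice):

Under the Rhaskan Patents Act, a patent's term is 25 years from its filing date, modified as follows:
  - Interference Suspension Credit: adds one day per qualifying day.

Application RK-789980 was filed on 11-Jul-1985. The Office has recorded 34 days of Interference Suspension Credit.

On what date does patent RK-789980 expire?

Base term: filing date + 25 years → 11 July 2010.
Interference Suspension Credit: +34 days → 14 August 2010.

August 14, 2010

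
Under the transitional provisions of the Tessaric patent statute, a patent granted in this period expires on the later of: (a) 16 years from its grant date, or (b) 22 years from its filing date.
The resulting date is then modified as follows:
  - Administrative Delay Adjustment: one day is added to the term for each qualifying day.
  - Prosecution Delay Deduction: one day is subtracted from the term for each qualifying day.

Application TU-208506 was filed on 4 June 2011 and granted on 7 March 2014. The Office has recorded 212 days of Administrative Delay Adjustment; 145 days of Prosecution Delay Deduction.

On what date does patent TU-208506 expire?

(a) grant + 16 years → 7 March 2030.
(b) filing + 22 years → 4 June 2033.
Later of the two: 4 June 2033.
Administrative Delay Adjustment: +212 days → 2 January 2034.
Prosecution Delay Deduction: −145 days → 10 August 2033.

August 10, 2033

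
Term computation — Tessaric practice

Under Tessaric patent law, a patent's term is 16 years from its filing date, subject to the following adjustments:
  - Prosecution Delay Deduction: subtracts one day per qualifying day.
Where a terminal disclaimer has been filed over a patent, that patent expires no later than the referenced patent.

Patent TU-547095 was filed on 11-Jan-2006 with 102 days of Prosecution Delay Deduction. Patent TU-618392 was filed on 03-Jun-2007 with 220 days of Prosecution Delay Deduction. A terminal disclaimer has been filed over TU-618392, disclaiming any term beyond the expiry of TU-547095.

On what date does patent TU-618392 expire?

October 1, 2021

Natural term of TU-618392:
  Base: filing + 16 years → 3 June 2023.
  Prosecution Delay Deduction: −220 days → 26 October 2022.
Expiry of referenced patent TU-547095:
  Base: filing + 16 years → 11 January 2022.
  Prosecution Delay Deduction: −102 days → 1 October 2021.
Terminal disclaimer: TU-618392 expires on the earlier of 26 October 2022 and 1 October 2021.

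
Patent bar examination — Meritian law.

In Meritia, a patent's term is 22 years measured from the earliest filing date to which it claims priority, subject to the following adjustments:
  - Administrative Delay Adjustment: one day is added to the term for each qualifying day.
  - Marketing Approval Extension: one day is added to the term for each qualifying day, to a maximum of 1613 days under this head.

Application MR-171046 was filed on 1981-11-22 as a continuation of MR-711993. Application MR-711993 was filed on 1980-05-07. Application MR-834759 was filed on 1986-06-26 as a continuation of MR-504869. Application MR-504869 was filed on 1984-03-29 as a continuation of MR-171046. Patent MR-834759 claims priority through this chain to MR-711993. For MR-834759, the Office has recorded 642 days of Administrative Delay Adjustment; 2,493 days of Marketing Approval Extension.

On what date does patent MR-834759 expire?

2008-07-09

Earliest priority filing: 7 May 1980.
Base term: 7 May 1980 + 22 years → 7 May 2002.
Administrative Delay Adjustment: +642 days → 8 February 2004.
Marketing Approval Extension: 2493 days claimed exceeds the 1613-day cap, so +1613 days → 9 July 2008.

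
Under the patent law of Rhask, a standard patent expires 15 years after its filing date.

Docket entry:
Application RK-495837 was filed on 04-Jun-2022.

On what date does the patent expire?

Filing date + 15 years → 4 June 2037.

2037-06-04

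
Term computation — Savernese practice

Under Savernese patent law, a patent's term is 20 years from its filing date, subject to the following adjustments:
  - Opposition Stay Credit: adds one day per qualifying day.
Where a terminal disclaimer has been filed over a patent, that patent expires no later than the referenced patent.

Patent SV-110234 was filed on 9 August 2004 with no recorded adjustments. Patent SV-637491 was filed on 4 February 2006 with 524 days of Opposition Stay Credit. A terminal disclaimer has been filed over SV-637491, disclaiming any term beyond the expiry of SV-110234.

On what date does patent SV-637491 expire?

Natural term of SV-637491:
  Base: filing + 20 years → 4 February 2026.
  Opposition Stay Credit: +524 days → 13 July 2027.
Expiry of referenced patent SV-110234:
  Base: filing + 20 years → 9 August 2024.
Terminal disclaimer: SV-637491 expires on the earlier of 13 July 2027 and 9 August 2024.

August 9, 2024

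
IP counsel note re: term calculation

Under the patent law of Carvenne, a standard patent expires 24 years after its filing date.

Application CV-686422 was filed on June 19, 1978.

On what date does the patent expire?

2002-06-19

Filing date + 24 years → 19 June 2002.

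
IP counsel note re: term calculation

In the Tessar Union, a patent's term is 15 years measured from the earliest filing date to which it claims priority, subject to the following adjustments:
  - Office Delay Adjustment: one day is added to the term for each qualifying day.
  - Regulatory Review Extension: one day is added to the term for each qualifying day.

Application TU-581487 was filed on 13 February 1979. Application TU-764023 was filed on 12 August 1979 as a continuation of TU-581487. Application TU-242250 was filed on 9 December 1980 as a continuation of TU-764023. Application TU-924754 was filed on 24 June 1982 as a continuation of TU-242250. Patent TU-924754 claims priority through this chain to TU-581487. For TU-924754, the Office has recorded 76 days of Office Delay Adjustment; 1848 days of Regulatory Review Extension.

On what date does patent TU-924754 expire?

1999-05-22

Earliest priority filing: 13 February 1979.
Base term: 13 February 1979 + 15 years → 13 February 1994.
Office Delay Adjustment: +76 days → 30 April 1994.
Regulatory Review Extension: +1848 days → 22 May 1999.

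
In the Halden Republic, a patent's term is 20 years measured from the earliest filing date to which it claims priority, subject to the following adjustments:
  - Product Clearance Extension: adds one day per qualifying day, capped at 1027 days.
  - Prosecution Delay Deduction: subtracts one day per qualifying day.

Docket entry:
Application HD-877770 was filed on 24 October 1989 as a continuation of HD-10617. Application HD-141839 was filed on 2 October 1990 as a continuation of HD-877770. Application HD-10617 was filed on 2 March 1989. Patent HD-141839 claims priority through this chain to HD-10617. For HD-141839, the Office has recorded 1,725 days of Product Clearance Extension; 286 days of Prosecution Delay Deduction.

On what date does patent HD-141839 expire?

2011-03-13

Earliest priority filing: 2 March 1989.
Base term: 2 March 1989 + 20 years → 2 March 2009.
Product Clearance Extension: 1725 days claimed exceeds the 1027-day cap, so +1027 days → 24 December 2011.
Prosecution Delay Deduction: −286 days → 13 March 2011.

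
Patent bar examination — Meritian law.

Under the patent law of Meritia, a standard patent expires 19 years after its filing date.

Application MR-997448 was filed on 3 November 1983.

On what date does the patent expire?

Filing date + 19 years → 3 November 2002.

2002-11-03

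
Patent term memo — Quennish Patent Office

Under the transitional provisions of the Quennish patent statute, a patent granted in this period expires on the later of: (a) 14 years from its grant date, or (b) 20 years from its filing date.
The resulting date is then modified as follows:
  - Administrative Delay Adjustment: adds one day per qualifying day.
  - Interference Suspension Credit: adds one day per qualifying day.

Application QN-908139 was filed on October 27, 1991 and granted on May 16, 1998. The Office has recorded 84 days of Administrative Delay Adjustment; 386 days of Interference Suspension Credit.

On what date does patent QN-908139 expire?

2013-08-29

(a) grant + 14 years → 16 May 2012.
(b) filing + 20 years → 27 October 2011.
Later of the two: 16 May 2012.
Administrative Delay Adjustment: +84 days → 8 August 2012.
Interference Suspension Credit: +386 days → 29 August 2013.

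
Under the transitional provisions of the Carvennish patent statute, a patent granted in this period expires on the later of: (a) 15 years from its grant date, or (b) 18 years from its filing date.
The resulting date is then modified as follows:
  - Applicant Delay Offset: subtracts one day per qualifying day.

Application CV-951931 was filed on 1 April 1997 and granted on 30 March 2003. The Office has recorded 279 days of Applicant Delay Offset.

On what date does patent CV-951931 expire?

June 24, 2017

(a) grant + 15 years → 30 March 2018.
(b) filing + 18 years → 1 April 2015.
Later of the two: 30 March 2018.
Applicant Delay Offset: −279 days → 24 June 2017.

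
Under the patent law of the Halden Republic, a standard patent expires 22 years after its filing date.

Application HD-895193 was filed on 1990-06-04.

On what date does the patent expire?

2012-06-04

Filing date + 22 years → 4 June 2012.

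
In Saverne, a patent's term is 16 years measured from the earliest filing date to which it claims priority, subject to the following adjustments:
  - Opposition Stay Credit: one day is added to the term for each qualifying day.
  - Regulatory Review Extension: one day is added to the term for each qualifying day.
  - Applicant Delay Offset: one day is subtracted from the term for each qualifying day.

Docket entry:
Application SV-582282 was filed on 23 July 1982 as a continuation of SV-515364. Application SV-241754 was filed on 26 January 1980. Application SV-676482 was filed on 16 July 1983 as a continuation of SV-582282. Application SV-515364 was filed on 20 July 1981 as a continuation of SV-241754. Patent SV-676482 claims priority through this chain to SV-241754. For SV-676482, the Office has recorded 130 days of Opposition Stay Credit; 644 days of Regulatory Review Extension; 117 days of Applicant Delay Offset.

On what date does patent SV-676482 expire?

November 13, 1997

Earliest priority filing: 26 January 1980.
Base term: 26 January 1980 + 16 years → 26 January 1996.
Opposition Stay Credit: +130 days → 4 June 1996.
Regulatory Review Extension: +644 days → 10 March 1998.
Applicant Delay Offset: −117 days → 13 November 1997.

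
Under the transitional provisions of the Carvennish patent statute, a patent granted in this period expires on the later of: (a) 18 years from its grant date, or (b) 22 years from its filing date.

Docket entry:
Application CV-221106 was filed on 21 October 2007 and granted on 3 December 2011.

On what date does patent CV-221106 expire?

2029-12-03

(a) grant + 18 years → 3 December 2029.
(b) filing + 22 years → 21 October 2029.
Later of the two: 3 December 2029.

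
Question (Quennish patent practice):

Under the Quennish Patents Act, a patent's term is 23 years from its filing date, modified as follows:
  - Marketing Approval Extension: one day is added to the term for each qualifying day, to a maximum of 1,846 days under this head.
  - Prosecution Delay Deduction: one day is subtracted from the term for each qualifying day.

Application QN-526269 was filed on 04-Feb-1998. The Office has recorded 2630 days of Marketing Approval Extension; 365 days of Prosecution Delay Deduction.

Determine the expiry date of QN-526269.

Base term: filing date + 23 years → 4 February 2021.
Marketing Approval Extension: 2630 days claimed exceeds the 1846-day cap, so +1846 days → 24 February 2026.
Prosecution Delay Deduction: −365 days → 24 February 2025.

February 24, 2025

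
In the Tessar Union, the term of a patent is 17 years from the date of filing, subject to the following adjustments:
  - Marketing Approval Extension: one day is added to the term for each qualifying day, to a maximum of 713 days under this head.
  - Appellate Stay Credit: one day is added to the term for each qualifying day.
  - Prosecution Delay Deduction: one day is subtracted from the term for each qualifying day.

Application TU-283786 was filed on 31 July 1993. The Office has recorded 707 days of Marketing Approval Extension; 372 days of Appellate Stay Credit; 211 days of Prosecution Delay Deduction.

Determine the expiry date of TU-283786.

2012-12-15

Base term: filing date + 17 years → 31 July 2010.
Marketing Approval Extension: 707 days (within the 713-day cap) → +707 days → 7 July 2012.
Appellate Stay Credit: +372 days → 14 July 2013.
Prosecution Delay Deduction: −211 days → 15 December 2012.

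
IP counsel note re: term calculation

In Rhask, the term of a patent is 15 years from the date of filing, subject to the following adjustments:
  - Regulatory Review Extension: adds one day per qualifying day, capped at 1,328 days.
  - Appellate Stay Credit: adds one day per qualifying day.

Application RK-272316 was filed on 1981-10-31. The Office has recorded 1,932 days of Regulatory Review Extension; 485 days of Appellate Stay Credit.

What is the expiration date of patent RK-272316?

2001-10-18

Base term: filing date + 15 years → 31 October 1996.
Regulatory Review Extension: 1932 days claimed exceeds the 1328-day cap, so +1328 days → 20 June 2000.
Appellate Stay Credit: +485 days → 18 October 2001.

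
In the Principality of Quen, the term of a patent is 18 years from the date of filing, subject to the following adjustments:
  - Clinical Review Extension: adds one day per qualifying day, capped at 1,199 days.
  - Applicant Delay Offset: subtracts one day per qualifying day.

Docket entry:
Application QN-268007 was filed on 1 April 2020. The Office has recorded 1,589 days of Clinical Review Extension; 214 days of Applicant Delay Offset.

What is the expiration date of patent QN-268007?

Base term: filing date + 18 years → 1 April 2038.
Clinical Review Extension: 1589 days claimed exceeds the 1199-day cap, so +1199 days → 13 July 2041.
Applicant Delay Offset: −214 days → 11 December 2040.

December 11, 2040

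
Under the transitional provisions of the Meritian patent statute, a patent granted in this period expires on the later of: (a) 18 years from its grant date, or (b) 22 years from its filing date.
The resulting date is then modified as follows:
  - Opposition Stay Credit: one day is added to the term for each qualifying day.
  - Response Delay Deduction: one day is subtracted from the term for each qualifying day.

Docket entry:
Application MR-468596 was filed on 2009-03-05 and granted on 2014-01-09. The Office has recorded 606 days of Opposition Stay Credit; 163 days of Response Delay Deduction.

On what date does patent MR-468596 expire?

(a) grant + 18 years → 9 January 2032.
(b) filing + 22 years → 5 March 2031.
Later of the two: 9 January 2032.
Opposition Stay Credit: +606 days → 6 September 2033.
Response Delay Deduction: −163 days → 27 March 2033.

March 27, 2033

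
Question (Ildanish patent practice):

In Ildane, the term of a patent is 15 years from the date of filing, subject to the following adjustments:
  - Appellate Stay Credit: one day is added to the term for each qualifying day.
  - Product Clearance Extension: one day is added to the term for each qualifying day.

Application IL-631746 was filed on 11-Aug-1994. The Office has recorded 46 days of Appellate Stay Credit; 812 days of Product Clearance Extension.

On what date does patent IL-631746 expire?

Base term: filing date + 15 years → 11 August 2009.
Appellate Stay Credit: +46 days → 26 September 2009.
Product Clearance Extension: +812 days → 17 December 2011.

December 17, 2011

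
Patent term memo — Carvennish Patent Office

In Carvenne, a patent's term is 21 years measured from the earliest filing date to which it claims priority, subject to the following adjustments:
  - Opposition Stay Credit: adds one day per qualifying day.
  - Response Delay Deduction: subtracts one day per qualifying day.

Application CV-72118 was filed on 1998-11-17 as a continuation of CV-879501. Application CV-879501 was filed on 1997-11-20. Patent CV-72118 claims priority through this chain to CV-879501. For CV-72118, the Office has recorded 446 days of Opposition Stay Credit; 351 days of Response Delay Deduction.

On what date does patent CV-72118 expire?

2019-02-23

Earliest priority filing: 20 November 1997.
Base term: 20 November 1997 + 21 years → 20 November 2018.
Opposition Stay Credit: +446 days → 9 February 2020.
Response Delay Deduction: −351 days → 23 February 2019.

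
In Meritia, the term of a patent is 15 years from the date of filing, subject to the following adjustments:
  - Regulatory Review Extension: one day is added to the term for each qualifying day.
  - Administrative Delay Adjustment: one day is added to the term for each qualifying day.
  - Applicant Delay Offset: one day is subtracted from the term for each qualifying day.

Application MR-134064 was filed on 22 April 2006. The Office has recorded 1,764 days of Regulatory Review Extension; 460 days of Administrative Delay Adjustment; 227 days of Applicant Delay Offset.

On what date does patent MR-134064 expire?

2026-10-10

Base term: filing date + 15 years → 22 April 2021.
Regulatory Review Extension: +1764 days → 19 February 2026.
Administrative Delay Adjustment: +460 days → 25 May 2027.
Applicant Delay Offset: −227 days → 10 October 2026.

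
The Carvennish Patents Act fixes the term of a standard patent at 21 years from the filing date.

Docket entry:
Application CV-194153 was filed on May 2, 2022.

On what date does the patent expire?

2043-05-02

Filing date + 21 years → 2 May 2043.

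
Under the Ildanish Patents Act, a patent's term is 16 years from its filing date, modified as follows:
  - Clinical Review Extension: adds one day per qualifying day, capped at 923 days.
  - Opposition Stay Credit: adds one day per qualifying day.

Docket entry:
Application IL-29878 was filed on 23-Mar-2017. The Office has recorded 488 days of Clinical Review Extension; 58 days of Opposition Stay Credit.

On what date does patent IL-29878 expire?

Base term: filing date + 16 years → 23 March 2033.
Clinical Review Extension: 488 days (within the 923-day cap) → +488 days → 24 July 2034.
Opposition Stay Credit: +58 days → 20 September 2034.

September 20, 2034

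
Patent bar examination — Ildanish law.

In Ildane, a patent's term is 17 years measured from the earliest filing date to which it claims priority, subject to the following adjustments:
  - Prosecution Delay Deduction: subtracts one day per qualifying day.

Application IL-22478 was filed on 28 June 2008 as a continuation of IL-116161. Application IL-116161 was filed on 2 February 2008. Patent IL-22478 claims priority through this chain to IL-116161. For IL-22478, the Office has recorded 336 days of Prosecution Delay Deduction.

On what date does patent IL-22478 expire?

March 3, 2024

Earliest priority filing: 2 February 2008.
Base term: 2 February 2008 + 17 years → 2 February 2025.
Prosecution Delay Deduction: −336 days → 3 March 2024.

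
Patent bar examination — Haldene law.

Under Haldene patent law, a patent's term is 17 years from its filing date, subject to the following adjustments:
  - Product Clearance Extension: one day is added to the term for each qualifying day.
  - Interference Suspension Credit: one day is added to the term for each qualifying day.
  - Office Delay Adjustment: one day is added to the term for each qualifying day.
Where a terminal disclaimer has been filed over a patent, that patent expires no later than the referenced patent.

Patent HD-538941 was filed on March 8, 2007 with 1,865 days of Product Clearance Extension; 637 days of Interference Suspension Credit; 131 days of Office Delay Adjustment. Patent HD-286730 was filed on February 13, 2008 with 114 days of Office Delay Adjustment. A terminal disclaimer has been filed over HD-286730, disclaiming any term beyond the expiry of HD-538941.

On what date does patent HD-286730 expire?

2025-06-07

Natural term of HD-286730:
  Base: filing + 17 years → 13 February 2025.
  Office Delay Adjustment: +114 days → 7 June 2025.
Expiry of referenced patent HD-538941:
  Base: filing + 17 years → 8 March 2024.
  Product Clearance Extension: +1865 days → 16 April 2029.
  Interference Suspension Credit: +637 days → 13 January 2031.
  Office Delay Adjustment: +131 days → 24 May 2031.
Terminal disclaimer: HD-286730 expires on the earlier of 7 June 2025 and 24 May 2031.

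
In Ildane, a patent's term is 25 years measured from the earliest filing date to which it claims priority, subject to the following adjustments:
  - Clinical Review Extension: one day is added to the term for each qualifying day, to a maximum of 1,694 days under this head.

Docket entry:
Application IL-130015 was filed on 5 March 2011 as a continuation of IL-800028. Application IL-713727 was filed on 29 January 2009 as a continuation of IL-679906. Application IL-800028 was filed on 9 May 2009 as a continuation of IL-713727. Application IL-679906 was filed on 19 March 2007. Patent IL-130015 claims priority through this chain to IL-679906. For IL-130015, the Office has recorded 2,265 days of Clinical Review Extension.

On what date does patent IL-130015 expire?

2036-11-07

Earliest priority filing: 19 March 2007.
Base term: 19 March 2007 + 25 years → 19 March 2032.
Clinical Review Extension: 2265 days claimed exceeds the 1694-day cap, so +1694 days → 7 November 2036.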